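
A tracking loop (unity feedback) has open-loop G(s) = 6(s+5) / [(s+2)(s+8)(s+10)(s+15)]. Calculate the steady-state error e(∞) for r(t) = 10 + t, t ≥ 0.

infinity

System type = 0 (no poles at s=0). Taking each input component in turn:
  • 10: e_ss = 10/(1+K_p) with K_p=0.0125 → 800/81.
  • t: a type-0 system cannot track it, e_ss → ∞.
The unbounded component dominates.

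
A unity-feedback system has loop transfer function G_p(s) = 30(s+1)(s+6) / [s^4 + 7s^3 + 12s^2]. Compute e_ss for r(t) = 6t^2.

Factoring s^2 from the denominator leaves a polynomial with constant term 12, so the system is type 2.
K_a = lim_{s→0} s^2·G_p(s) = 30·1·6 / 12 = 15.
r(t) = 6t^2 gives R(s) = 12/s^3.
e_ss = 12/K_a = 12/15 = 0.8.

0.8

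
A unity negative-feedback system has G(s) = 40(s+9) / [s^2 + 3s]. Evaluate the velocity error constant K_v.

120

Factoring s from the denominator leaves a polynomial with constant term 3, so the system is type 1.
K_v = lim_{s→0} s·G(s) = 40·9 / 3 = 120.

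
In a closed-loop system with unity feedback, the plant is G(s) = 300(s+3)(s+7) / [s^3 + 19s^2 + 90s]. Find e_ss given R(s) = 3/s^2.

Lowest-order denominator term is 90s, so the open loop has 1 pole at the origin → type 1 system.
K_v = lim_{s→0} s·G(s) = 300·3·7 / 90 = 70.
e_ss = 3/K_v = 3/70.

3/70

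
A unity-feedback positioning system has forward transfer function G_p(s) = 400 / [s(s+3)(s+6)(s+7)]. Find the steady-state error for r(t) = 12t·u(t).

The open loop has one pole at the origin → type 1 system.
K_v = lim_{s→0} s·G_p(s) = 400 / (3·6·7) = 200/63.
e_ss = 12/K_v = 12/(200/63) = 3.78.

3.78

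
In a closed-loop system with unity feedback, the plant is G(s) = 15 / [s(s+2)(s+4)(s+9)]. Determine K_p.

infinity

K_p = lim_{s→0} G(s); with 1 pole at the origin the limit diverges, so K_p = ∞.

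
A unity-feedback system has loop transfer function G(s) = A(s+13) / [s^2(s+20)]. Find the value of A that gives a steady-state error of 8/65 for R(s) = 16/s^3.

200

G(s) has two factors of s in the denominator, so the system is type 2.
K_a = lim_{s→0} s^2·G(s) = A·13 / (20) = 0.65·A.
e_ss = 16/K_a = 8/65 ⇒ K_a = 130 ⇒ A = 130/0.65 = 200.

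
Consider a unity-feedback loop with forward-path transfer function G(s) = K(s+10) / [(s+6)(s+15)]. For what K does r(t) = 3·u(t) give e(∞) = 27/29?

G(s) has no factors of s in the denominator, so the system is type 0.
K_p = lim_{s→0} G(s) = K·10 / (6·15) = (1/9)·K.
e_ss = 3/(1 + K_p) = 27/29 ⇒ 1 + (1/9)·K = 29/9 ⇒ K = 20.

20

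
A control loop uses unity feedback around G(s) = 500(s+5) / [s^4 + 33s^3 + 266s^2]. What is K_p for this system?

K_p = lim_{s→0} G(s); with 2 poles at the origin the limit diverges, so K_p = ∞.

infinity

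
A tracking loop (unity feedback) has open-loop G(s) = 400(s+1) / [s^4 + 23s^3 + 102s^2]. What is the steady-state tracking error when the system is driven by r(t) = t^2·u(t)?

Lowest-order denominator term is 102s^2, so the open loop has 2 poles at the origin → type 2 system.
K_a = lim_{s→0} s^2·G(s) = 400·1 / 102 = 200/51.
r(t) = t^2 gives R(s) = 2/s^3.
e_ss = 2/K_a = 2/(200/51) = 0.51.

0.51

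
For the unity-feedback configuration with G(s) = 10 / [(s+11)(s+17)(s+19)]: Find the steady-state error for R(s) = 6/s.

21318/3563

No free integrators in G(s): this is a type 0 system.
K_p = lim_{s→0} G(s) = 10 / (11·17·19) = 10/3553.
e_ss = 6/(1 + K_p) = 6/(3563/3553) = 21318/3563.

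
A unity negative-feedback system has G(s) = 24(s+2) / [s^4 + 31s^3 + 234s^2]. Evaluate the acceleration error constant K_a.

Lowest-order denominator term is 234s^2, so the open loop has 2 poles at the origin → type 2 system.
K_a = lim_{s→0} s^2·G(s) = 24·2 / 234 = 8/39.

8/39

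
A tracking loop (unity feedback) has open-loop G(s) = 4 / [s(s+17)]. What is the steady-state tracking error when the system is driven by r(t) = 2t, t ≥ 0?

8.5

G(s) has one factor of s in the denominator, so the system is type 1.
K_v = lim_{s→0} s·G(s) = 4 / (17) = 4/17.
e_ss = 2/K_v = 2/(4/17) = 8.5.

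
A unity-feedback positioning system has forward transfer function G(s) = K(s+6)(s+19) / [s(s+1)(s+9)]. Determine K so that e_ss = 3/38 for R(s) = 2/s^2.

2

One free integrator in G(s): this is a type 1 system.
K_v = lim_{s→0} s·G(s) = K·6·19 / (1·9) = (38/3)·K.
e_ss = 2/K_v = 3/38 ⇒ K_v = 76/3 ⇒ K = (76/3)/(38/3) = 2.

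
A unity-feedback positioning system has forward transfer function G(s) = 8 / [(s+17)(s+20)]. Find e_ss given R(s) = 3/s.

System type = 0 (no poles at s=0).
K_p = lim_{s→0} G(s) = 8 / (17·20) = 2/85.
e_ss = 3/(1 + K_p) = 3/(87/85) = 85/29.

85/29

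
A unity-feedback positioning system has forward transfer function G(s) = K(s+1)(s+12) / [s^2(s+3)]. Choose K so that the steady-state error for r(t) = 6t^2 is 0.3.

The open loop has two poles at the origin → type 2 system.
K_a = lim_{s→0} s^2·G(s) = K·1·12 / (3) = 4·K.
e_ss = 12/K_a = 0.3 ⇒ K_a = 40 ⇒ K = 40/4 = 10.

10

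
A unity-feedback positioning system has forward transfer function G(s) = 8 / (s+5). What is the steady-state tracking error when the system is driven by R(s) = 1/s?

5/13

No free integrators in G(s): this is a type 0 system.
K_p = lim_{s→0} G(s) = 8 / (5) = 1.6.
e_ss = 1/(1 + K_p) = 1/2.6 = 5/13.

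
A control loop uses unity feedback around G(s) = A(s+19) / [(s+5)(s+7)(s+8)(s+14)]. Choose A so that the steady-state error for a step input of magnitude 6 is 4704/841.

No free integrators in G(s): this is a type 0 system.
K_p = lim_{s→0} G(s) = A·19 / (5·7·8·14) = (19/3920)·A.
e_ss = 6/(1 + K_p) = 4704/841 ⇒ 1 + (19/3920)·A = 841/784 ⇒ A = 15.

15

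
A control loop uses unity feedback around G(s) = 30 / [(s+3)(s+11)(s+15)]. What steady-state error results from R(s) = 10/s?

66/7

System type = 0 (no poles at s=0).
K_p = lim_{s→0} G(s) = 30 / (3·11·15) = 2/33.
e_ss = 10/(1 + K_p) = 10/(35/33) = 66/7.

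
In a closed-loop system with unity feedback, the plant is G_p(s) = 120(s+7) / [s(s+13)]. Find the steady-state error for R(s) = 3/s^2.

13/280

G_p(s) has one factor of s in the denominator, so the system is type 1.
K_v = lim_{s→0} s·G_p(s) = 120·7 / (13) = 840/13.
e_ss = 3/K_v = 3/(840/13) = 13/280.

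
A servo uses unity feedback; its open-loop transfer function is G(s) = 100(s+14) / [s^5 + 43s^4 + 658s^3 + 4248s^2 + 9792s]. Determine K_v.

175/1224

Factoring s from the denominator leaves a polynomial with constant term 9792, so the system is type 1.
K_v = lim_{s→0} s·G(s) = 100·14 / 9792 = 175/1224.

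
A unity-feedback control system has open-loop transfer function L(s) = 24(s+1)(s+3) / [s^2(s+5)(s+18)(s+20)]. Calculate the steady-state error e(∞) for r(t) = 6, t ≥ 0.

The open loop has two poles at the origin → type 2 system.
A type-2 system has K_p = ∞, so it tracks a step input with zero steady-state error.

0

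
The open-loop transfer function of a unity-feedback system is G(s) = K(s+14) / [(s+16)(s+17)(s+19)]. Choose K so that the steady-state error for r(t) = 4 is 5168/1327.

No free integrators in G(s): this is a type 0 system.
K_p = lim_{s→0} G(s) = K·14 / (16·17·19) = (7/2584)·K.
e_ss = 4/(1 + K_p) = 5168/1327 ⇒ 1 + (7/2584)·K = 1327/1292 ⇒ K = 10.

10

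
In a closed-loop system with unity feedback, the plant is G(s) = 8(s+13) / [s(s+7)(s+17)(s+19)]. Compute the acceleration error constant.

The open loop has one pole at the origin → type 1 system.
K_a = lim_{s→0} s^2·G(s) = 0 (the extra factor of s kills the finite limit).

0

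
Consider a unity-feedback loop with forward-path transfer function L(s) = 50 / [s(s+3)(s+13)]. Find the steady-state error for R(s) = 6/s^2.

L(s) has one factor of s in the denominator, so the system is type 1.
K_v = lim_{s→0} s·L(s) = 50 / (3·13) = 50/39.
e_ss = 6/K_v = 6/(50/39) = 4.68.

4.68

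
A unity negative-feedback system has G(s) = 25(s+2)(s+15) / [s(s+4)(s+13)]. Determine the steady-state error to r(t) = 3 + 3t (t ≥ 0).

G(s) has one factor of s in the denominator, so the system is type 1. Treating each term separately:
  • 3: tracked with zero error.
  • 3t: e_ss = 3/K_v with K_v=375/26 → 0.208.
Total e_ss = 0.208.

0.208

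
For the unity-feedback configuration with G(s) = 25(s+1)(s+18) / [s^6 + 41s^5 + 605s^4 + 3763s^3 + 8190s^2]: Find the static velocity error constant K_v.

infinity

K_v = lim_{s→0} s·G(s); with 2 poles at the origin the limit diverges, so K_v = ∞.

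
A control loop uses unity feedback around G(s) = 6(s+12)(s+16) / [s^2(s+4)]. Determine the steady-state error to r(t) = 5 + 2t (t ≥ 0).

0

System type = 2 (two poles at s=0). Taking each input component in turn:
  • 5: tracked with zero error.
  • 2t: tracked with zero error.
Total e_ss = 0.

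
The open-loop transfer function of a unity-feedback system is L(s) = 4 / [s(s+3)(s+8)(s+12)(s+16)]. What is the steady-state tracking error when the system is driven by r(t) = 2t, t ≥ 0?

System type = 1 (one pole at s=0).
K_v = lim_{s→0} s·L(s) = 4 / (3·8·12·16) = 1/1152.
e_ss = 2/K_v = 2/(1/1152) = 2304.

2304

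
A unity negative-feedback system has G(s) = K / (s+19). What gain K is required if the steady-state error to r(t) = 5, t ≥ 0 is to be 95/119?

100

System type = 0 (no poles at s=0).
K_p = lim_{s→0} G(s) = K / (19) = (1/19)·K.
e_ss = 5/(1 + K_p) = 95/119 ⇒ 1 + (1/19)·K = 119/19 ⇒ K = 100.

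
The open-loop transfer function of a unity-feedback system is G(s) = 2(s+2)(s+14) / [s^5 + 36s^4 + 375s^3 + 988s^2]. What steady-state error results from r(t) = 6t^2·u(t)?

1482/7

Lowest-order denominator term is 988s^2, so the open loop has 2 poles at the origin → type 2 system.
K_a = lim_{s→0} s^2·G(s) = 2·2·14 / 988 = 14/247.
r(t) = 6t^2 gives R(s) = 12/s^3.
e_ss = 12/K_a = 12/(14/247) = 1482/7.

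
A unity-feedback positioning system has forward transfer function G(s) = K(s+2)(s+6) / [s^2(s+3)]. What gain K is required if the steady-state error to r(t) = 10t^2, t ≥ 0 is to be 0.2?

The open loop has two poles at the origin → type 2 system.
K_a = lim_{s→0} s^2·G(s) = K·2·6 / (3) = 4·K.
e_ss = 20/K_a = 0.2 ⇒ K_a = 100 ⇒ K = 100/4 = 25.

25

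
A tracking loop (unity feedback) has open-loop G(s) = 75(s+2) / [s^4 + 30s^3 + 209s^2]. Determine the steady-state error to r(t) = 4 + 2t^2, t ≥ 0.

418/75

Lowest-order denominator term is 209s^2, so the open loop has 2 poles at the origin → type 2 system. By superposition:
  • 4: tracked with zero error.
  • 2t^2: e_ss = 4/K_a with K_a=150/209 → 418/75.
Total e_ss = 418/75.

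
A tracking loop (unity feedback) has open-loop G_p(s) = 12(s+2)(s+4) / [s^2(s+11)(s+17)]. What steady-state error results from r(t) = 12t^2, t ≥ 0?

The open loop has two poles at the origin → type 2 system.
K_a = lim_{s→0} s^2·G_p(s) = 12·2·4 / (11·17) = 96/187.
r(t) = 12t^2 gives R(s) = 24/s^3.
e_ss = 24/K_a = 24/(96/187) = 46.75.

46.75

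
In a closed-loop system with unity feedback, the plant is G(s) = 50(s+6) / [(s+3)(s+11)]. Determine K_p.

G(s) has no factors of s in the denominator, so the system is type 0.
K_p = lim_{s→0} G(s) = 50·6 / (3·11) = 100/11.

100/11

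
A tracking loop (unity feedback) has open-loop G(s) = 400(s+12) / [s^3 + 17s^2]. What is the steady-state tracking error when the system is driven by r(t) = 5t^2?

17/480

Lowest-order denominator term is 17s^2, so the open loop has 2 poles at the origin → type 2 system.
K_a = lim_{s→0} s^2·G(s) = 400·12 / 17 = 4800/17.
r(t) = 5t^2 gives R(s) = 10/s^3.
e_ss = 10/K_a = 10/(4800/17) = 17/480.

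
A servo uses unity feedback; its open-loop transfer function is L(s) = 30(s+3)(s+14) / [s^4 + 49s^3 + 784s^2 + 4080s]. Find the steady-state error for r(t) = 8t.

The denominator has no term below 4080s — 1 pole at s=0, type 1.
K_v = lim_{s→0} s·L(s) = 30·3·14 / 4080 = 21/68.
e_ss = 8/K_v = 8/(21/68) = 544/21.

544/21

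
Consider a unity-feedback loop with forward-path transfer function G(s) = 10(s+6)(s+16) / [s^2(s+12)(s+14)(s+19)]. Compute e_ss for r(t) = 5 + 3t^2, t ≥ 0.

19.95

G(s) has two factors of s in the denominator, so the system is type 2. Treating each term separately:
  • 5: tracked with zero error.
  • 3t^2: e_ss = 6/K_a with K_a=40/133 → 19.95.
Total e_ss = 19.95.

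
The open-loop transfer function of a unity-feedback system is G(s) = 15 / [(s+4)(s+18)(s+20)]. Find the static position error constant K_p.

G(s) has no factors of s in the denominator, so the system is type 0.
K_p = lim_{s→0} G(s) = 15 / (4·18·20) = 1/96.

1/96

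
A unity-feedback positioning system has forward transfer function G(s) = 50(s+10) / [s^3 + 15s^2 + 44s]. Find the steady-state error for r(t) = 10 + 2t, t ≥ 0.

Lowest-order denominator term is 44s, so the open loop has 1 pole at the origin → type 1 system. Taking each input component in turn:
  • 10: tracked with zero error.
  • 2t: e_ss = 2/K_v with K_v=125/11 → 0.176.
Total e_ss = 0.176.

0.176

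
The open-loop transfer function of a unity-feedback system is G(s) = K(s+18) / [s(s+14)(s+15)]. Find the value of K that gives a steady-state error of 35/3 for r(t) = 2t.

2

One free integrator in G(s): this is a type 1 system.
K_v = lim_{s→0} s·G(s) = K·18 / (14·15) = (3/35)·K.
e_ss = 2/K_v = 35/3 ⇒ K_v = 6/35 ⇒ K = (6/35)/(3/35) = 2.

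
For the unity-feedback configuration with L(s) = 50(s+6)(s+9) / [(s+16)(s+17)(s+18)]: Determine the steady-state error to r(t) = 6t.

infinity

L(s) has no factors of s in the denominator, so the system is type 0.
K_v = lim_{s→0} s·L(s) = 0; the steady-state error to this ramp input grows without bound.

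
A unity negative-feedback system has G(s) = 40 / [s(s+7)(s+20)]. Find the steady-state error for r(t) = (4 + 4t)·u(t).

14

G(s) has one factor of s in the denominator, so the system is type 1. Treating each term separately:
  • 4: tracked with zero error.
  • 4t: e_ss = 4/K_v with K_v=2/7 → 14.
Total e_ss = 14.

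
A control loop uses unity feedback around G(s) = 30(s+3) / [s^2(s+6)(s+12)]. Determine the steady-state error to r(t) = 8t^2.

12.8

G(s) has two factors of s in the denominator, so the system is type 2.
K_a = lim_{s→0} s^2·G(s) = 30·3 / (6·12) = 1.25.
r(t) = 8t^2 gives R(s) = 16/s^3.
e_ss = 16/K_a = 16/1.25 = 12.8.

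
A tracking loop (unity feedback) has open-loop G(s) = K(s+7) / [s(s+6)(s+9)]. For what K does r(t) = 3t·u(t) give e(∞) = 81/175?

System type = 1 (one pole at s=0).
K_v = lim_{s→0} s·G(s) = K·7 / (6·9) = (7/54)·K.
e_ss = 3/K_v = 81/175 ⇒ K_v = 175/27 ⇒ K = (175/27)/(7/54) = 50.

50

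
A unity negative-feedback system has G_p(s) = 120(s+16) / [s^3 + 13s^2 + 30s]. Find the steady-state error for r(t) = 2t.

Lowest-order denominator term is 30s, so the open loop has 1 pole at the origin → type 1 system.
K_v = lim_{s→0} s·G_p(s) = 120·16 / 30 = 64.
e_ss = 2/K_v = 2/64 = 1/32.

1/32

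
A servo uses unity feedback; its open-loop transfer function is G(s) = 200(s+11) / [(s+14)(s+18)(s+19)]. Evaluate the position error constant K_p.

G(s) has no factors of s in the denominator, so the system is type 0.
K_p = lim_{s→0} G(s) = 200·11 / (14·18·19) = 550/1197.

550/1197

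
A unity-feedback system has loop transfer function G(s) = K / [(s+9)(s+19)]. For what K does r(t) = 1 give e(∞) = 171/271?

No free integrators in G(s): this is a type 0 system.
K_p = lim_{s→0} G(s) = K / (9·19) = (1/171)·K.
e_ss = 1/(1 + K_p) = 171/271 ⇒ 1 + (1/171)·K = 271/171 ⇒ K = 100.

100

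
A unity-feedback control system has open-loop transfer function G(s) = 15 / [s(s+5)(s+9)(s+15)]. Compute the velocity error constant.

1/45

One free integrator in G(s): this is a type 1 system.
K_v = lim_{s→0} s·G(s) = 15 / (5·9·15) = 1/45.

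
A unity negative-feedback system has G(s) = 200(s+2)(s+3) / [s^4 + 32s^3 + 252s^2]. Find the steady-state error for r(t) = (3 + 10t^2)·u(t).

4.2

Lowest-order denominator term is 252s^2, so the open loop has 2 poles at the origin → type 2 system. By superposition:
  • 3: tracked with zero error.
  • 10t^2: e_ss = 20/K_a with K_a=100/21 → 4.2.
Total e_ss = 4.2.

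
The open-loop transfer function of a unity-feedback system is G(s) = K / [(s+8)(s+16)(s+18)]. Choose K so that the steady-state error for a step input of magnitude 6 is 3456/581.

20

G(s) has no factors of s in the denominator, so the system is type 0.
K_p = lim_{s→0} G(s) = K / (8·16·18) = (1/2304)·K.
e_ss = 6/(1 + K_p) = 3456/581 ⇒ 1 + (1/2304)·K = 581/576 ⇒ K = 20.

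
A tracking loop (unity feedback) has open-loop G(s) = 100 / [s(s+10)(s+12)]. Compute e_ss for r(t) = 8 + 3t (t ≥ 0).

G(s) has one factor of s in the denominator, so the system is type 1. By superposition:
  • 8: tracked with zero error.
  • 3t: e_ss = 3/K_v with K_v=5/6 → 3.6.
Total e_ss = 3.6.

3.6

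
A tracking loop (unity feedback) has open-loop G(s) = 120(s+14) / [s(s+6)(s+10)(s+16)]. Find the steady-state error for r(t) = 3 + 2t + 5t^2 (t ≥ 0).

infinity

One free integrator in G(s): this is a type 1 system. By superposition:
  • 3: tracked with zero error.
  • 2t: e_ss = 2/K_v with K_v=1.75 → 8/7.
  • 5t^2: a type-1 system cannot track it, e_ss → ∞.
The unbounded component dominates.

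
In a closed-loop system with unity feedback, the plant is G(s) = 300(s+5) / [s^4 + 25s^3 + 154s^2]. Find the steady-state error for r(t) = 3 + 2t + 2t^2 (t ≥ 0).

Lowest-order denominator term is 154s^2, so the open loop has 2 poles at the origin → type 2 system. Treating each term separately:
  • 3: tracked with zero error.
  • 2t: tracked with zero error.
  • 2t^2: e_ss = 4/K_a with K_a=750/77 → 154/375.
Total e_ss = 154/375.

154/375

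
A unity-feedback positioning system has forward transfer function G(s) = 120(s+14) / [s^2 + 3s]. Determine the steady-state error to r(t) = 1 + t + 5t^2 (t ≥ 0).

infinity

The denominator has no term below 3s — 1 pole at s=0, type 1. Treating each term separately:
  • 1: tracked with zero error.
  • t: e_ss = 1/K_v with K_v=560 → 1/560.
  • 5t^2: a type-1 system cannot track it, e_ss → ∞.
The unbounded component dominates.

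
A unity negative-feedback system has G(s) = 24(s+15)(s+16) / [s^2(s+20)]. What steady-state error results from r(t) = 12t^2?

1/12

The open loop has two poles at the origin → type 2 system.
K_a = lim_{s→0} s^2·G(s) = 24·15·16 / (20) = 288.
r(t) = 12t^2 gives R(s) = 24/s^3.
e_ss = 24/K_a = 24/288 = 1/12.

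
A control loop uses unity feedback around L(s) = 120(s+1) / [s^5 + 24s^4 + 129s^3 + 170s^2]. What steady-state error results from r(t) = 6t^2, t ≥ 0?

Factoring s^2 from the denominator leaves a polynomial with constant term 170, so the system is type 2.
K_a = lim_{s→0} s^2·L(s) = 120·1 / 170 = 12/17.
r(t) = 6t^2 gives R(s) = 12/s^3.
e_ss = 12/K_a = 12/(12/17) = 17.

17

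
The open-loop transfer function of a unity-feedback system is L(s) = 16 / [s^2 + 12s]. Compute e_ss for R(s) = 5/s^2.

3.75

The denominator has no term below 12s — 1 pole at s=0, type 1.
K_v = lim_{s→0} s·L(s) = 16 / 12 = 4/3.
e_ss = 5/K_v = 5/(4/3) = 3.75.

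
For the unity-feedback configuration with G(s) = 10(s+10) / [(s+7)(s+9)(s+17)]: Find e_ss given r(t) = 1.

1071/1171

No free integrators in G(s): this is a type 0 system.
K_p = lim_{s→0} G(s) = 10·10 / (7·9·17) = 100/1071.
e_ss = 1/(1 + K_p) = 1/(1171/1071) = 1071/1171.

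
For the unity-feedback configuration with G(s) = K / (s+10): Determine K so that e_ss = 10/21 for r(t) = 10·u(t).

200

The open loop has no poles at the origin → type 0 system.
K_p = lim_{s→0} G(s) = K / (10) = 0.1·K.
e_ss = 10/(1 + K_p) = 10/21 ⇒ 1 + 0.1·K = 21 ⇒ K = 200.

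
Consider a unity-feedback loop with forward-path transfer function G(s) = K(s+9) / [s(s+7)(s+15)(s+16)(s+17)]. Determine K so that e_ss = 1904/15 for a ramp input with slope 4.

100

G(s) has one factor of s in the denominator, so the system is type 1.
K_v = lim_{s→0} s·G(s) = K·9 / (7·15·16·17) = (3/9520)·K.
e_ss = 4/K_v = 1904/15 ⇒ K_v = 15/476 ⇒ K = (15/476)/(3/9520) = 100.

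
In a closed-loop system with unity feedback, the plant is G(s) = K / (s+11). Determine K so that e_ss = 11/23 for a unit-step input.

12

G(s) has no factors of s in the denominator, so the system is type 0.
K_p = lim_{s→0} G(s) = K / (11) = (1/11)·K.
e_ss = 1/(1 + K_p) = 11/23 ⇒ 1 + (1/11)·K = 23/11 ⇒ K = 12.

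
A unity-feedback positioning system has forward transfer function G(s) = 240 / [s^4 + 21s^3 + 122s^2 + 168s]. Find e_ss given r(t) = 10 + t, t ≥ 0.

0.7

The denominator has no term below 168s — 1 pole at s=0, type 1. Taking each input component in turn:
  • 10: tracked with zero error.
  • t: e_ss = 1/K_v with K_v=10/7 → 0.7.
Total e_ss = 0.7.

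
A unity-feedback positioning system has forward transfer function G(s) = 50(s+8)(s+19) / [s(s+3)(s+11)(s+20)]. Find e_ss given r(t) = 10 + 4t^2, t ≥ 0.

G(s) has one factor of s in the denominator, so the system is type 1. Taking each input component in turn:
  • 10: tracked with zero error.
  • 4t^2: a type-1 system cannot track it, e_ss → ∞.
The unbounded component dominates.

infinity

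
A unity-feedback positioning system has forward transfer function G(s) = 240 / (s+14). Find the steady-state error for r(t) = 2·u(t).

The open loop has no poles at the origin → type 0 system.
K_p = lim_{s→0} G(s) = 240 / (14) = 120/7.
e_ss = 2/(1 + K_p) = 2/(127/7) = 14/127.

14/127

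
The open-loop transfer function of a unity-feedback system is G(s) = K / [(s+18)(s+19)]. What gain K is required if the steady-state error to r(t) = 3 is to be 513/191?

G(s) has no factors of s in the denominator, so the system is type 0.
K_p = lim_{s→0} G(s) = K / (18·19) = (1/342)·K.
e_ss = 3/(1 + K_p) = 513/191 ⇒ 1 + (1/342)·K = 191/171 ⇒ K = 40.

40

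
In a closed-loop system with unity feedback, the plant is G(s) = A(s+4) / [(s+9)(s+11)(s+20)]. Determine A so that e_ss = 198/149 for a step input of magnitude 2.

250

No free integrators in G(s): this is a type 0 system.
K_p = lim_{s→0} G(s) = A·4 / (9·11·20) = (1/495)·A.
e_ss = 2/(1 + K_p) = 198/149 ⇒ 1 + (1/495)·A = 149/99 ⇒ A = 250.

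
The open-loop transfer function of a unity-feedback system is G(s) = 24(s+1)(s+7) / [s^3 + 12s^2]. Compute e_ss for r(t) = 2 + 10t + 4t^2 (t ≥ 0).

4/7

Factoring s^2 from the denominator leaves a polynomial with constant term 12, so the system is type 2. Taking each input component in turn:
  • 2: tracked with zero error.
  • 10t: tracked with zero error.
  • 4t^2: e_ss = 8/K_a with K_a=14 → 4/7.
Total e_ss = 4/7.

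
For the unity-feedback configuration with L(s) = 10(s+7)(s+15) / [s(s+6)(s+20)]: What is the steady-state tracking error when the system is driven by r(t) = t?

4/35

System type = 1 (one pole at s=0).
K_v = lim_{s→0} s·L(s) = 10·7·15 / (6·20) = 8.75.
e_ss = 1/K_v = 1/8.75 = 4/35.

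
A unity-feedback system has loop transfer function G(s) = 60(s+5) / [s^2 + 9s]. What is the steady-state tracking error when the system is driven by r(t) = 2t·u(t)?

0.06

Factoring s from the denominator leaves a polynomial with constant term 9, so the system is type 1.
K_v = lim_{s→0} s·G(s) = 60·5 / 9 = 100/3.
e_ss = 2/K_v = 2/(100/3) = 0.06.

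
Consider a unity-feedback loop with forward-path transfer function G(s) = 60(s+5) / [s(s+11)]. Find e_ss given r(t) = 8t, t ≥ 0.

The open loop has one pole at the origin → type 1 system.
K_v = lim_{s→0} s·G(s) = 60·5 / (11) = 300/11.
e_ss = 8/K_v = 8/(300/11) = 22/75.

22/75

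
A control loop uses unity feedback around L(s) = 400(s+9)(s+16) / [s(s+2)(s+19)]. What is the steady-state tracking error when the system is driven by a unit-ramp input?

19/28800

System type = 1 (one pole at s=0).
K_v = lim_{s→0} s·L(s) = 400·9·16 / (2·19) = 28800/19.
e_ss = 1/K_v = 1/(28800/19) = 19/28800.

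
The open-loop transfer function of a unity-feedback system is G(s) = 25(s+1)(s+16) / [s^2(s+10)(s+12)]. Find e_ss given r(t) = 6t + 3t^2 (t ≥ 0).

The open loop has two poles at the origin → type 2 system. Treating each term separately:
  • 6t: tracked with zero error.
  • 3t^2: e_ss = 6/K_a with K_a=10/3 → 1.8.
Total e_ss = 1.8.

1.8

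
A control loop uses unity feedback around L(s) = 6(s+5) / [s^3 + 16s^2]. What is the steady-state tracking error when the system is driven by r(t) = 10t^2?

32/3

The denominator has no term below 16s^2 — 2 poles at s=0, type 2.
K_a = lim_{s→0} s^2·L(s) = 6·5 / 16 = 1.875.
r(t) = 10t^2 gives R(s) = 20/s^3.
e_ss = 20/K_a = 20/1.875 = 32/3.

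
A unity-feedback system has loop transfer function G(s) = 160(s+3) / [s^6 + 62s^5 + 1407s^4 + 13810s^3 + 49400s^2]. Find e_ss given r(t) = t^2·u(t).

Factoring s^2 from the denominator leaves a polynomial with constant term 49400, so the system is type 2.
K_a = lim_{s→0} s^2·G(s) = 160·3 / 49400 = 12/1235.
r(t) = t^2 gives R(s) = 2/s^3.
e_ss = 2/K_a = 2/(12/1235) = 1235/6.

1235/6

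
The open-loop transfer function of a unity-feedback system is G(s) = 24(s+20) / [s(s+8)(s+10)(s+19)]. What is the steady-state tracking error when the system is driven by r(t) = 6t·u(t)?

One free integrator in G(s): this is a type 1 system.
K_v = lim_{s→0} s·G(s) = 24·20 / (8·10·19) = 6/19.
e_ss = 6/K_v = 6/(6/19) = 19.

19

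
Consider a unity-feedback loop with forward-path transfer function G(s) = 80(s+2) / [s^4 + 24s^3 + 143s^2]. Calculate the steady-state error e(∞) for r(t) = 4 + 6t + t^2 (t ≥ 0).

The denominator has no term below 143s^2 — 2 poles at s=0, type 2. By superposition:
  • 4: tracked with zero error.
  • 6t: tracked with zero error.
  • t^2: e_ss = 2/K_a with K_a=160/143 → 1.7875.
Total e_ss = 1.7875.

1.7875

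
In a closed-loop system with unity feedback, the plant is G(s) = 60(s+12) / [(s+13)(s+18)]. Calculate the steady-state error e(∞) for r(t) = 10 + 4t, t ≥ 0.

G(s) has no factors of s in the denominator, so the system is type 0. Taking each input component in turn:
  • 10: e_ss = 10/(1+K_p) with K_p=40/13 → 130/53.
  • 4t: a type-0 system cannot track it, e_ss → ∞.
The unbounded component dominates.

infinity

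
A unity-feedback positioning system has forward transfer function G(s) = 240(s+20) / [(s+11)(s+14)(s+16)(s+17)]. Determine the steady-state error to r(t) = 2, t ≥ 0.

2618/1459

No free integrators in G(s): this is a type 0 system.
K_p = lim_{s→0} G(s) = 240·20 / (11·14·16·17) = 150/1309.
e_ss = 2/(1 + K_p) = 2/(1459/1309) = 2618/1459.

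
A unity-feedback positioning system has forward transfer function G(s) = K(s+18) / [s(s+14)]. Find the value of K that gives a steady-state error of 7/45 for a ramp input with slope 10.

50

One free integrator in G(s): this is a type 1 system.
K_v = lim_{s→0} s·G(s) = K·18 / (14) = (9/7)·K.
e_ss = 10/K_v = 7/45 ⇒ K_v = 450/7 ⇒ K = (450/7)/(9/7) = 50.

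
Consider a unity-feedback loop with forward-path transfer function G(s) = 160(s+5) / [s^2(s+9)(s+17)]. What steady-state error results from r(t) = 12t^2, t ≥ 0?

Two free integrators in G(s): this is a type 2 system.
K_a = lim_{s→0} s^2·G(s) = 160·5 / (9·17) = 800/153.
r(t) = 12t^2 gives R(s) = 24/s^3.
e_ss = 24/K_a = 24/(800/153) = 4.59.

4.59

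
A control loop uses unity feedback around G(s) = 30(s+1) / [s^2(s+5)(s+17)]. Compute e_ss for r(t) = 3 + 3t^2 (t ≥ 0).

System type = 2 (two poles at s=0). By superposition:
  • 3: tracked with zero error.
  • 3t^2: e_ss = 6/K_a with K_a=6/17 → 17.
Total e_ss = 17.

17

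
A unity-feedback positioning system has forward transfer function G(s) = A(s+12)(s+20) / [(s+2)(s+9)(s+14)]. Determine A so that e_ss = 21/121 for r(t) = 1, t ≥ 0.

The open loop has no poles at the origin → type 0 system.
K_p = lim_{s→0} G(s) = A·12·20 / (2·9·14) = (20/21)·A.
e_ss = 1/(1 + K_p) = 21/121 ⇒ 1 + (20/21)·A = 121/21 ⇒ A = 5.

5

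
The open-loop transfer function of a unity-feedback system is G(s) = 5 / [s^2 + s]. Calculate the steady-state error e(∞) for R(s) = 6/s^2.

1.2

The denominator has no term below s — 1 pole at s=0, type 1.
K_v = lim_{s→0} s·G(s) = 5 / 1 = 5.
e_ss = 6/K_v = 6/5 = 1.2.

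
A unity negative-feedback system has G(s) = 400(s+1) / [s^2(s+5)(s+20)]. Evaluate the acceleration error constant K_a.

G(s) has two factors of s in the denominator, so the system is type 2.
K_a = lim_{s→0} s^2·G(s) = 400·1 / (5·20) = 4.

4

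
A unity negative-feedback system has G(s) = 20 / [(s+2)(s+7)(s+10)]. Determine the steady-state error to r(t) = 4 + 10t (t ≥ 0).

infinity

System type = 0 (no poles at s=0). By superposition:
  • 4: e_ss = 4/(1+K_p) with K_p=1/7 → 3.5.
  • 10t: a type-0 system cannot track it, e_ss → ∞.
The unbounded component dominates.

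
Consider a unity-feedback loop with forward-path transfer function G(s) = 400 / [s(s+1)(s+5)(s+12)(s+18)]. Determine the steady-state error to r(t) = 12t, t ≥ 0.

One free integrator in G(s): this is a type 1 system.
K_v = lim_{s→0} s·G(s) = 400 / (1·5·12·18) = 10/27.
e_ss = 12/K_v = 12/(10/27) = 32.4.

32.4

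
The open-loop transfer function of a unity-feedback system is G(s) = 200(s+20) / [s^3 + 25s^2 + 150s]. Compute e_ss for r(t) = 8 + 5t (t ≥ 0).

Factoring s from the denominator leaves a polynomial with constant term 150, so the system is type 1. By superposition:
  • 8: tracked with zero error.
  • 5t: e_ss = 5/K_v with K_v=80/3 → 0.1875.
Total e_ss = 0.1875.

0.1875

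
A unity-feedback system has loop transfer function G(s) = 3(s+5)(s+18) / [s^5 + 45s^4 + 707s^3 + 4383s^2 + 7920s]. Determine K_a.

0

The denominator has no term below 7920s — 1 pole at s=0, type 1.
K_a = lim_{s→0} s^2·G(s) = 0 (the extra factor of s kills the finite limit).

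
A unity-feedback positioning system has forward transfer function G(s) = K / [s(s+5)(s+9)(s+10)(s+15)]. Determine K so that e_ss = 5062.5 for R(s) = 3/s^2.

4

System type = 1 (one pole at s=0).
K_v = lim_{s→0} s·G(s) = K / (5·9·10·15) = (1/6750)·K.
e_ss = 3/K_v = 5062.5 ⇒ K_v = 2/3375 ⇒ K = (2/3375)/(1/6750) = 4.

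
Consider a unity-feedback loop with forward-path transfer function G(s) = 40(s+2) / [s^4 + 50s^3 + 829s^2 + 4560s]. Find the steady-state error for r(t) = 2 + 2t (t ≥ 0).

The denominator has no term below 4560s — 1 pole at s=0, type 1. Taking each input component in turn:
  • 2: tracked with zero error.
  • 2t: e_ss = 2/K_v with K_v=1/57 → 114.
Total e_ss = 114.

114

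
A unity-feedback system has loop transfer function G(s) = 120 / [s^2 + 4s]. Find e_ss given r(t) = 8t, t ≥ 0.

Lowest-order denominator term is 4s, so the open loop has 1 pole at the origin → type 1 system.
K_v = lim_{s→0} s·G(s) = 120 / 4 = 30.
e_ss = 8/K_v = 8/30 = 4/15.

4/15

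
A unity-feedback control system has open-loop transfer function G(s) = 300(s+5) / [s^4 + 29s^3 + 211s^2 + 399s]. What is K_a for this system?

The denominator has no term below 399s — 1 pole at s=0, type 1.
K_a = lim_{s→0} s^2·G(s) = 0 (the extra factor of s kills the finite limit).

0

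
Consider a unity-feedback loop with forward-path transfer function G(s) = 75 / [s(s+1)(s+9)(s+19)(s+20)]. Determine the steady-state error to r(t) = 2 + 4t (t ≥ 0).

One free integrator in G(s): this is a type 1 system. Treating each term separately:
  • 2: tracked with zero error.
  • 4t: e_ss = 4/K_v with K_v=5/228 → 182.4.
Total e_ss = 182.4.

182.4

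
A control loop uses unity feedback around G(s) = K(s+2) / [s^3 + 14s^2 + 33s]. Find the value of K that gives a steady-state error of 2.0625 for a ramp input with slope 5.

The denominator has no term below 33s — 1 pole at s=0, type 1.
K_v = lim_{s→0} s·G(s) = K·2 / 33 = (2/33)·K.
e_ss = 5/K_v = 2.0625 ⇒ K_v = 80/33 ⇒ K = (80/33)/(2/33) = 40.

40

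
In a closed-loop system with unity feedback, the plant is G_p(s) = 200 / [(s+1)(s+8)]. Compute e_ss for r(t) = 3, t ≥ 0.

3/26

G_p(s) has no factors of s in the denominator, so the system is type 0.
K_p = lim_{s→0} G_p(s) = 200 / (1·8) = 25.
e_ss = 3/(1 + K_p) = 3/26.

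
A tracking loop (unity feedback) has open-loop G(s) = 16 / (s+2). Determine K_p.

The open loop has no poles at the origin → type 0 system.
K_p = lim_{s→0} G(s) = 16 / (2) = 8.

8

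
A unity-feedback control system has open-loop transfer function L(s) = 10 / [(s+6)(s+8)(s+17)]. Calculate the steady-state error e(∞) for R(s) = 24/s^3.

L(s) has no factors of s in the denominator, so the system is type 0.
K_a = lim_{s→0} s^2·L(s) = 0; the steady-state error to this parabolic input grows without bound.

infinity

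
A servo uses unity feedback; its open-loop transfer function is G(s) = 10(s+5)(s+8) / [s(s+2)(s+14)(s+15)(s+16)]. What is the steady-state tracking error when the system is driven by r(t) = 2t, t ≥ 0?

System type = 1 (one pole at s=0).
K_v = lim_{s→0} s·G(s) = 10·5·8 / (2·14·15·16) = 5/84.
e_ss = 2/K_v = 2/(5/84) = 33.6.

33.6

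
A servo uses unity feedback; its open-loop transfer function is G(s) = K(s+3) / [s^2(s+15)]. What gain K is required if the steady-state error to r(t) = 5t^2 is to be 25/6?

Two free integrators in G(s): this is a type 2 system.
K_a = lim_{s→0} s^2·G(s) = K·3 / (15) = 0.2·K.
e_ss = 10/K_a = 25/6 ⇒ K_a = 2.4 ⇒ K = 2.4/0.2 = 12.

12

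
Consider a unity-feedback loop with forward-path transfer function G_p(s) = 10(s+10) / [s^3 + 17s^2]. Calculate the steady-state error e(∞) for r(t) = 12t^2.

Factoring s^2 from the denominator leaves a polynomial with constant term 17, so the system is type 2.
K_a = lim_{s→0} s^2·G_p(s) = 10·10 / 17 = 100/17.
r(t) = 12t^2 gives R(s) = 24/s^3.
e_ss = 24/K_a = 24/(100/17) = 4.08.

4.08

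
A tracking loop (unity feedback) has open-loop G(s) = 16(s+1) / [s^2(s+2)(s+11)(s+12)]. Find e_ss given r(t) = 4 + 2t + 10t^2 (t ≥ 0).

330

The open loop has two poles at the origin → type 2 system. By superposition:
  • 4: tracked with zero error.
  • 2t: tracked with zero error.
  • 10t^2: e_ss = 20/K_a with K_a=2/33 → 330.
Total e_ss = 330.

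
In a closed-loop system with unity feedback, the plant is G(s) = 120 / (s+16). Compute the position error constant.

No free integrators in G(s): this is a type 0 system.
K_p = lim_{s→0} G(s) = 120 / (16) = 7.5.

7.5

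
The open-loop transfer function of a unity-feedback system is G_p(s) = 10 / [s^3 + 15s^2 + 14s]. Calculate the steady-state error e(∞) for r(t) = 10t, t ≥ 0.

Factoring s from the denominator leaves a polynomial with constant term 14, so the system is type 1.
K_v = lim_{s→0} s·G_p(s) = 10 / 14 = 5/7.
e_ss = 10/K_v = 10/(5/7) = 14.

14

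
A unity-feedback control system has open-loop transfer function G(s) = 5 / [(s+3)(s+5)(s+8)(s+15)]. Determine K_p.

1/360

The open loop has no poles at the origin → type 0 system.
K_p = lim_{s→0} G(s) = 5 / (3·5·8·15) = 1/360.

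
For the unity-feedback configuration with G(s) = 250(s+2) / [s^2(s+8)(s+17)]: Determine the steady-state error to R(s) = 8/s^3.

The open loop has two poles at the origin → type 2 system.
K_a = lim_{s→0} s^2·G(s) = 250·2 / (8·17) = 125/34.
r(t) = 4t^2 gives R(s) = 8/s^3.
e_ss = 8/K_a = 8/(125/34) = 2.176.

2.176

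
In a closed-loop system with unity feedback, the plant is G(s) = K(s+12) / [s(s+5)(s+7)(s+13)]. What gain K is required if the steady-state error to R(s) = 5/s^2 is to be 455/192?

80

One free integrator in G(s): this is a type 1 system.
K_v = lim_{s→0} s·G(s) = K·12 / (5·7·13) = (12/455)·K.
e_ss = 5/K_v = 455/192 ⇒ K_v = 192/91 ⇒ K = (192/91)/(12/455) = 80.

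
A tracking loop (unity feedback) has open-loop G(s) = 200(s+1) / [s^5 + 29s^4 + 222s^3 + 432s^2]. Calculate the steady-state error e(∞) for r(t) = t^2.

4.32

Factoring s^2 from the denominator leaves a polynomial with constant term 432, so the system is type 2.
K_a = lim_{s→0} s^2·G(s) = 200·1 / 432 = 25/54.
r(t) = t^2 gives R(s) = 2/s^3.
e_ss = 2/K_a = 2/(25/54) = 4.32.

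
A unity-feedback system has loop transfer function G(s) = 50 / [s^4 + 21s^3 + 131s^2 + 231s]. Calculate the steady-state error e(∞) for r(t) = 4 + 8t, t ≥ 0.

Lowest-order denominator term is 231s, so the open loop has 1 pole at the origin → type 1 system. Treating each term separately:
  • 4: tracked with zero error.
  • 8t: e_ss = 8/K_v with K_v=50/231 → 36.96.
Total e_ss = 36.96.

36.96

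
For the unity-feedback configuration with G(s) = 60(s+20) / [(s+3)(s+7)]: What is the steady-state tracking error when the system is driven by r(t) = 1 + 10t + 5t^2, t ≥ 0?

infinity

System type = 0 (no poles at s=0). Treating each term separately:
  • 1: e_ss = 1/(1+K_p) with K_p=400/7 → 7/407.
  • 10t: a type-0 system cannot track it, e_ss → ∞.
  • 5t^2: a type-0 system cannot track it, e_ss → ∞.
The unbounded component dominates.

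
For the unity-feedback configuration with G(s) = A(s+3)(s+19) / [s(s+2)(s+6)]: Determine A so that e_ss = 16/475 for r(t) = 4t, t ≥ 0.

The open loop has one pole at the origin → type 1 system.
K_v = lim_{s→0} s·G(s) = A·3·19 / (2·6) = 4.75·A.
e_ss = 4/K_v = 16/475 ⇒ K_v = 118.75 ⇒ A = 118.75/4.75 = 25.

25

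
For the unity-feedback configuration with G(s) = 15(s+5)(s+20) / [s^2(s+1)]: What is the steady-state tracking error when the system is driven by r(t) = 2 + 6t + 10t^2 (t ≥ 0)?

G(s) has two factors of s in the denominator, so the system is type 2. Taking each input component in turn:
  • 2: tracked with zero error.
  • 6t: tracked with zero error.
  • 10t^2: e_ss = 20/K_a with K_a=1500 → 1/75.
Total e_ss = 1/75.

1/75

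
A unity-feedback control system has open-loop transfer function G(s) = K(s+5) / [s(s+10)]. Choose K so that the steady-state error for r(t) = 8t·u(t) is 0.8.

20

The open loop has one pole at the origin → type 1 system.
K_v = lim_{s→0} s·G(s) = K·5 / (10) = 0.5·K.
e_ss = 8/K_v = 0.8 ⇒ K_v = 10 ⇒ K = 10/0.5 = 20.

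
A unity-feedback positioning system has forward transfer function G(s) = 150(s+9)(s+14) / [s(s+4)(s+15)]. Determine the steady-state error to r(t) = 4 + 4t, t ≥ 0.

System type = 1 (one pole at s=0). By superposition:
  • 4: tracked with zero error.
  • 4t: e_ss = 4/K_v with K_v=315 → 4/315.
Total e_ss = 4/315.

4/315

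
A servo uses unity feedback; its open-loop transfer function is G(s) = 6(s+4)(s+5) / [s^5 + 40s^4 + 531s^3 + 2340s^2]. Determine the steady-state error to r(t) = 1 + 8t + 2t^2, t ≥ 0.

78

The denominator has no term below 2340s^2 — 2 poles at s=0, type 2. Treating each term separately:
  • 1: tracked with zero error.
  • 8t: tracked with zero error.
  • 2t^2: e_ss = 4/K_a with K_a=2/39 → 78.
Total e_ss = 78.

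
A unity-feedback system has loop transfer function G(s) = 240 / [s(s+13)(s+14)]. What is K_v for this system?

System type = 1 (one pole at s=0).
K_v = lim_{s→0} s·G(s) = 240 / (13·14) = 120/91.

120/91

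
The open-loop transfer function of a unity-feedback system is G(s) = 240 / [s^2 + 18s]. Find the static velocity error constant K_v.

40/3

The denominator has no term below 18s — 1 pole at s=0, type 1.
K_v = lim_{s→0} s·G(s) = 240 / 18 = 40/3.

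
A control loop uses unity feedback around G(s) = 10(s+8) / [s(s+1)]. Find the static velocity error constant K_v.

System type = 1 (one pole at s=0).
K_v = lim_{s→0} s·G(s) = 10·8 / (1) = 80.

80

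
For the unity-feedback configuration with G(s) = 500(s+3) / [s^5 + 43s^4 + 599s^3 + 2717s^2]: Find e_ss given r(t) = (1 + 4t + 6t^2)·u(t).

21.736

Factoring s^2 from the denominator leaves a polynomial with constant term 2717, so the system is type 2. By superposition:
  • 1: tracked with zero error.
  • 4t: tracked with zero error.
  • 6t^2: e_ss = 12/K_a with K_a=1500/2717 → 21.736.
Total e_ss = 21.736.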